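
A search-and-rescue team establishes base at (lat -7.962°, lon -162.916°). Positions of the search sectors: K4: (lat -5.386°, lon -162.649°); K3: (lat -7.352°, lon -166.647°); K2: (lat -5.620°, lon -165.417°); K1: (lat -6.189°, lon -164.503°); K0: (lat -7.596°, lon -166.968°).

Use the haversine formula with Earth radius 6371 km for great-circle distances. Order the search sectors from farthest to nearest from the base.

Distance from the base at (lat -7.962°, lon -162.916°) to each:
K0 (lat -7.596°, lon -166.968°): 448.3 km
K3 (lat -7.352°, lon -166.647°): 416.7 km
K2 (lat -5.620°, lon -165.417°): 379.6 km
K4 (lat -5.386°, lon -162.649°): 288.0 km
K1 (lat -6.189°, lon -164.503°): 263.7 km

K0, K3, K2, K4, K1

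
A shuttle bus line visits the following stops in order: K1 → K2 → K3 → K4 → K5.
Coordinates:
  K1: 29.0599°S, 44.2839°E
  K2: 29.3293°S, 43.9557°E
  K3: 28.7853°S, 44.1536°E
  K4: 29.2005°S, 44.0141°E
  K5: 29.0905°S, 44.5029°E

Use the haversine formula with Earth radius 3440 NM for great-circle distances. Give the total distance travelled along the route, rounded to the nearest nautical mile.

Leg distances:
K1→K2: 23.6 NM  (cumulative 23.6 NM)
K2→K3: 34.3 NM  (cumulative 57.9 NM)
K3→K4: 26.0 NM  (cumulative 83.9 NM)
K4→K5: 26.5 NM  (cumulative 110.3 NM)
Total route length ≈ 110 NM.

110 NM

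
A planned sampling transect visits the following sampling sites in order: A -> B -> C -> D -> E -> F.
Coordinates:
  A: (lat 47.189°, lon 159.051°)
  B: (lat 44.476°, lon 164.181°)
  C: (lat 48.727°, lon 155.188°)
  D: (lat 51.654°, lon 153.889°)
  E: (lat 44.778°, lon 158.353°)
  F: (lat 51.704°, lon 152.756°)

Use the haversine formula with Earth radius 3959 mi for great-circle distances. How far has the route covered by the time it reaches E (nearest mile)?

Leg distances:
A→B: 310.0 mi  (cumulative 310.0 mi)
B→C: 517.7 mi  (cumulative 827.6 mi)
C→D: 210.2 mi  (cumulative 1037.9 mi)
D→E: 517.4 mi  (cumulative 1555.3 mi)
Cumulative distance at E ≈ 1555 mi.

1555 mi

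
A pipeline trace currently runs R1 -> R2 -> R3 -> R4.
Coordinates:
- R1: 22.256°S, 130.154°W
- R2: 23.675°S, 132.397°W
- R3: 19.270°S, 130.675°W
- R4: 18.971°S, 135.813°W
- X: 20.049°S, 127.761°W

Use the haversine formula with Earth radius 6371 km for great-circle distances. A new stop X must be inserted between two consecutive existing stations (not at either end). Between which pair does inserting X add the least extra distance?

between R2 and R3

Added distance for inserting X between each consecutive pair:
R1–R2: 695.9 km
R2–R3: 421.5 km
R3–R4: 628.7 km
Smallest added distance is 421.5 km, inserting between R2 and R3.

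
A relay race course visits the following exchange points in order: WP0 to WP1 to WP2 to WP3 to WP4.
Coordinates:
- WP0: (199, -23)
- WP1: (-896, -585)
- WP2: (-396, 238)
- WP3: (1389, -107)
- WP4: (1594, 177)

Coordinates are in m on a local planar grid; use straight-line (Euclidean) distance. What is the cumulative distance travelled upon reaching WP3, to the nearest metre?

4012 m

Leg distances:
WP0→WP1: 1230.8 m  (cumulative 1230.8 m)
WP1→WP2: 963.0 m  (cumulative 2193.8 m)
WP2→WP3: 1818.0 m  (cumulative 4011.8 m)
Cumulative distance at WP3 ≈ 4012 m.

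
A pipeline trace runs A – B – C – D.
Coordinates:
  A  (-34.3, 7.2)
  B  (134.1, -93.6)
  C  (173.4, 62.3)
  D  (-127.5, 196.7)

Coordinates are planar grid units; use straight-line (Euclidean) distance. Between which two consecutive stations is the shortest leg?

B–C

Leg distances:
A→B: 196.3
B→C: 160.8
C→D: 329.6
The shortest leg is B–C at 160.8.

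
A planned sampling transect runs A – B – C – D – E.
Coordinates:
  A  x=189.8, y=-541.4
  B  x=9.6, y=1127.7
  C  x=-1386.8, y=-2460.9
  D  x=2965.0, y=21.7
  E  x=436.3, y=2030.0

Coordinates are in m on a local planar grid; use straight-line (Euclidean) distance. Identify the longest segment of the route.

Leg distances:
A→B: 1678.8 m
B→C: 3850.7 m
C→D: 5010.1 m
D→E: 3229.2 m
The longest leg is C–D at 5010.1 m.

C–D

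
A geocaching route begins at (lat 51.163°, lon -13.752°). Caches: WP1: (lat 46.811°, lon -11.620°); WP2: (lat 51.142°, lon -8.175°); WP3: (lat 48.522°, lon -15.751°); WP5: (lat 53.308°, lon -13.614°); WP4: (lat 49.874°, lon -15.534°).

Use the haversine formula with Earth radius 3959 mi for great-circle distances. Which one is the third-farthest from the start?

Distances from the start ((lat 51.163°, lon -13.752°)):
WP1: 315.8 mi
WP2: 241.7 mi
WP3: 203.0 mi
WP5: 148.3 mi
WP4: 118.6 mi
The third-farthest is WP3 at 203.0 mi.

WP3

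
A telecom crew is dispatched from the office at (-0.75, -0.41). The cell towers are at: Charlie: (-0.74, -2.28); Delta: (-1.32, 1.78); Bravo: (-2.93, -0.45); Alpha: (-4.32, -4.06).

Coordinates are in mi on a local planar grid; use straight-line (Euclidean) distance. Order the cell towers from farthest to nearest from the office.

Alpha, Delta, Bravo, Charlie

Computing each straight-line distance from (-0.75, -0.41):
Alpha (-4.32, -4.06): 5.1 mi
Delta (-1.32, 1.78): 2.3 mi
Bravo (-2.93, -0.45): 2.2 mi
Charlie (-0.74, -2.28): 1.9 mi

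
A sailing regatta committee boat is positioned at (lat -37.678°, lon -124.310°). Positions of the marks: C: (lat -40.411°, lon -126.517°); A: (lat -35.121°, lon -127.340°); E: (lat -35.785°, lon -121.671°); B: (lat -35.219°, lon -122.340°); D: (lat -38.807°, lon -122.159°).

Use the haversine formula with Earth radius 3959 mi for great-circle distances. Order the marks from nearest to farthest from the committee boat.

D, E, B, C, A

Distances from the committee boat:
D (lat -38.807°, lon -122.159°): 140.4 mi
E (lat -35.785°, lon -121.671°): 196.1 mi
B (lat -35.219°, lon -122.340°): 202.1 mi
C (lat -40.411°, lon -126.517°): 222.9 mi
A (lat -35.121°, lon -127.340°): 244.1 mi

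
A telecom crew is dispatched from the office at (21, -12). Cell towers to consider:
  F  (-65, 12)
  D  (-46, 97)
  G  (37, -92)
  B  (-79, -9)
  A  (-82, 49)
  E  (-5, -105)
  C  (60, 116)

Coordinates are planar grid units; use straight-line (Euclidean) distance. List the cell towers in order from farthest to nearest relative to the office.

Computing each straight-line distance from (21, -12):
C (60, 116): 133.8
D (-46, 97): 127.9
A (-82, 49): 119.7
B (-79, -9): 100.0
E (-5, -105): 96.6
F (-65, 12): 89.3
G (37, -92): 81.6

C, D, A, B, E, F, G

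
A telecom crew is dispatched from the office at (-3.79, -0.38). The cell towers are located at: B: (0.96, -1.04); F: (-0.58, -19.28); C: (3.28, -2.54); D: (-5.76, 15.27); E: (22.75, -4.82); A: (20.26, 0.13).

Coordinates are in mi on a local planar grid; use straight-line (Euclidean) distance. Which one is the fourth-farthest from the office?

D

Distances from the office ((-3.79, -0.38)):
E: 26.9 mi
A: 24.1 mi
F: 19.2 mi
D: 15.8 mi
C: 7.4 mi
B: 4.8 mi
The fourth-farthest is D at 15.8 mi.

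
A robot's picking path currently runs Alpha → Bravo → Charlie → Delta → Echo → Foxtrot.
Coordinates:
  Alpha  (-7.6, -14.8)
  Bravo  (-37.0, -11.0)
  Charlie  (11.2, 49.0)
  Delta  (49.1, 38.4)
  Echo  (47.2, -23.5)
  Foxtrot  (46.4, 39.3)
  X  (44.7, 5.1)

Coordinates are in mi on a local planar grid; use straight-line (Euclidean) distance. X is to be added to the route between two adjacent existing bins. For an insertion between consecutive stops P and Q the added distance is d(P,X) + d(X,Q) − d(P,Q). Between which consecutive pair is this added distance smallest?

Added distance for inserting X between each consecutive pair:
Alpha–Bravo: 109.6 mi
Bravo–Charlie: 61.5 mi
Charlie–Delta: 49.5 mi
Delta–Echo: 0.4 mi
Echo–Foxtrot: 0.1 mi
Smallest added distance is 0.1 mi, inserting between Echo and Foxtrot.

between Echo and Foxtrot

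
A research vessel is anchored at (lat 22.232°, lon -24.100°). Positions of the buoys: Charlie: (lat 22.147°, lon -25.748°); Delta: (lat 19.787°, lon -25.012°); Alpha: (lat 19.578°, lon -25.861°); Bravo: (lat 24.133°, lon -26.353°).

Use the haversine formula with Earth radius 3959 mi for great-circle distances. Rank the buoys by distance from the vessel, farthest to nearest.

Alpha, Bravo, Delta, Charlie

Computing each great-circle distance from (lat 22.232°, lon -24.100°):
Alpha (lat 19.578°, lon -25.861°): 215.7 mi
Bravo (lat 24.133°, lon -26.353°): 194.2 mi
Delta (lat 19.787°, lon -25.012°): 178.9 mi
Charlie (lat 22.147°, lon -25.748°): 105.6 mi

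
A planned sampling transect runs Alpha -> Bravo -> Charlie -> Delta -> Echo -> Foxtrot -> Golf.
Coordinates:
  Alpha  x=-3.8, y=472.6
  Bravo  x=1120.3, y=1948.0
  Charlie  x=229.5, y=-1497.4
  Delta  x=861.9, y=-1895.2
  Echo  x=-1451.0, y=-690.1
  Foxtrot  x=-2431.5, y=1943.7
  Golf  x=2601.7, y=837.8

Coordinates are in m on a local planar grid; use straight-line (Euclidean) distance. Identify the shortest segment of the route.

Leg distances:
Alpha→Bravo: 1854.8 m
Bravo→Charlie: 3558.7 m
Charlie→Delta: 747.1 m
Delta→Echo: 2608.0 m
Echo→Foxtrot: 2810.4 m
Foxtrot→Golf: 5153.3 m
The shortest leg is Charlie–Delta at 747.1 m.

Charlie–Delta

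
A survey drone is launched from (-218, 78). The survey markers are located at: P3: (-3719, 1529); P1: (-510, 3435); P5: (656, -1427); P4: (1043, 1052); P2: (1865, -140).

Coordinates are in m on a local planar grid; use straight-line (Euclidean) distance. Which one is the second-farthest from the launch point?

Distances from the launch point ((-218, 78)):
P3: 3789.8 m
P1: 3369.7 m
P2: 2094.4 m
P5: 1740.4 m
P4: 1593.4 m
The second-farthest is P1 at 3369.7 m.

P1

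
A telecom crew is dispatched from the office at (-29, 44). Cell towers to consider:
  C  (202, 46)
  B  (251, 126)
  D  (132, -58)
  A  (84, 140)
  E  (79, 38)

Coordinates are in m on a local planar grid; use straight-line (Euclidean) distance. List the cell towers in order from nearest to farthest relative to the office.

E, A, D, C, B

Computing each straight-line distance from (-29, 44):
E (79, 38): 108.2 m
A (84, 140): 148.3 m
D (132, -58): 190.6 m
C (202, 46): 231.0 m
B (251, 126): 291.8 m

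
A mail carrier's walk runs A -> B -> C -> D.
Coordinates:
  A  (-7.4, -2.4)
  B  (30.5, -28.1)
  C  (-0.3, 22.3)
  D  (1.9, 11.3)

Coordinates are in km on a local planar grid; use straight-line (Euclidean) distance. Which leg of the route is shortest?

C–D

Leg distances:
A→B: 45.8 km
B→C: 59.1 km
C→D: 11.2 km
The shortest leg is C–D at 11.2 km.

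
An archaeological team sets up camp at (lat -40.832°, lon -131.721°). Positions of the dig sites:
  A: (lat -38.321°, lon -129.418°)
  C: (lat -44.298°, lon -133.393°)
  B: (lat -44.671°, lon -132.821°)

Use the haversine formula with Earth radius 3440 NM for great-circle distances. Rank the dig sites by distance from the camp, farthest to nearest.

B, C, A

Computing each great-circle distance from (lat -40.832°, lon -131.721°):
B (lat -44.671°, lon -132.821°): 235.5 NM
C (lat -44.298°, lon -133.393°): 220.8 NM
A (lat -38.321°, lon -129.418°): 184.6 NM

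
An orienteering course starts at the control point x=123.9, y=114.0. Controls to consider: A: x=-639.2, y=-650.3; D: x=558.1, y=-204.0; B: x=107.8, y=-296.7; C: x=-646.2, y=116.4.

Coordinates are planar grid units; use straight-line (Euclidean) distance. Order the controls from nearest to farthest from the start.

Distances from the start:
B x=107.8, y=-296.7: 411.0
D x=558.1, y=-204.0: 538.2
C x=-646.2, y=116.4: 770.1
A x=-639.2, y=-650.3: 1080.0

B, D, C, A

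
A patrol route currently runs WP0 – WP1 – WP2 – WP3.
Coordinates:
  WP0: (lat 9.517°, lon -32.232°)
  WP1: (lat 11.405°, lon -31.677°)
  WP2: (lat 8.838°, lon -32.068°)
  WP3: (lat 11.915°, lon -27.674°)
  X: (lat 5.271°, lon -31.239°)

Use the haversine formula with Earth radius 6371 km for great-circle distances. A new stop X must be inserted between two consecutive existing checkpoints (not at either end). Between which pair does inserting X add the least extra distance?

Added distance for inserting X between each consecutive pair:
WP0–WP1: 949.9 km
WP1–WP2: 802.2 km
WP2–WP3: 653.4 km
Smallest added distance is 653.4 km, inserting between WP2 and WP3.

between WP2 and WP3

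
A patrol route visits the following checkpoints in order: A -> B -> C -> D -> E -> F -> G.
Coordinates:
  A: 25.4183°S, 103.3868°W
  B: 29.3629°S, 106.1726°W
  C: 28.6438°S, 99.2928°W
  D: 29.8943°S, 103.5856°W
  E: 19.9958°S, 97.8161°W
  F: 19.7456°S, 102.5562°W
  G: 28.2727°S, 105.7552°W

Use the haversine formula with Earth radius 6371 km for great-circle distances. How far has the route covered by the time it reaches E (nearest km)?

2875 km

Leg distances:
A→B: 517.7 km  (cumulative 517.7 km)
B→C: 673.7 km  (cumulative 1191.4 km)
C→D: 439.0 km  (cumulative 1630.3 km)
D→E: 1244.3 km  (cumulative 2874.7 km)
Cumulative distance at E ≈ 2875 km.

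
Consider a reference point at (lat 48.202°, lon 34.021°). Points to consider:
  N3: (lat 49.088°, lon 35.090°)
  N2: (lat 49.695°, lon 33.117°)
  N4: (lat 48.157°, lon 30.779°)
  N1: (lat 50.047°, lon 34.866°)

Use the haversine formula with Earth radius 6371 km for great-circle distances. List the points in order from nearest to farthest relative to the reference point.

Distance from the reference point at (lat 48.202°, lon 34.021°) to each:
N3 (lat 49.088°, lon 35.090°): 126.0 km
N2 (lat 49.695°, lon 33.117°): 178.7 km
N1 (lat 50.047°, lon 34.866°): 214.2 km
N4 (lat 48.157°, lon 30.779°): 240.4 km

N3, N2, N1, N4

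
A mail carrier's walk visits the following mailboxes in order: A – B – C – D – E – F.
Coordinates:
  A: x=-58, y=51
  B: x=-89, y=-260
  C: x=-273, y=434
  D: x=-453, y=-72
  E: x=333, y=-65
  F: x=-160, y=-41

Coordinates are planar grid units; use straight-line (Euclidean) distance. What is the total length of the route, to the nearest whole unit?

2847

Leg distances:
A→B: 312.5  (cumulative 312.5)
B→C: 718.0  (cumulative 1030.5)
C→D: 537.1  (cumulative 1567.6)
D→E: 786.0  (cumulative 2353.6)
E→F: 493.6  (cumulative 2847.2)
Total route length ≈ 2847.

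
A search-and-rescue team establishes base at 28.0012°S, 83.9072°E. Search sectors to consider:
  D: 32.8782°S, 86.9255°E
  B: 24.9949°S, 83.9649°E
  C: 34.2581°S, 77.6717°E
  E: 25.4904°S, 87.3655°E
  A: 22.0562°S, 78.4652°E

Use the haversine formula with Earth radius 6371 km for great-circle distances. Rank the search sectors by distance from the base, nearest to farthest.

B, E, D, A, C

Computing each great-circle distance from 28.0012°S, 83.9072°E:
B 24.9949°S, 83.9649°E: 334.3 km
E 25.4904°S, 87.3655°E: 442.5 km
D 32.8782°S, 86.9255°E: 614.6 km
A 22.0562°S, 78.4652°E: 858.6 km
C 34.2581°S, 77.6717°E: 914.0 km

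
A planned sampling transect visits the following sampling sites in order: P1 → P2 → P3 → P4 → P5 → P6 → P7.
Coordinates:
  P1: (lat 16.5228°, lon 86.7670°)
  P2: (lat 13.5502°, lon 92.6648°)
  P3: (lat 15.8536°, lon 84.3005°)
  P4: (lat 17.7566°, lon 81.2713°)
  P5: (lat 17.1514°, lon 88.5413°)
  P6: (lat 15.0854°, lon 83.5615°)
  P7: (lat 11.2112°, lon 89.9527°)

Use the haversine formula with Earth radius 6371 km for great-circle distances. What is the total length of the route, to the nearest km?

Leg distances:
P1→P2: 714.3 km  (cumulative 714.3 km)
P2→P3: 935.2 km  (cumulative 1649.6 km)
P3→P4: 385.7 km  (cumulative 2035.2 km)
P4→P5: 774.0 km  (cumulative 2809.3 km)
P5→P6: 579.4 km  (cumulative 3388.7 km)
P6→P7: 815.0 km  (cumulative 4203.7 km)
Total route length ≈ 4204 km.

4204 km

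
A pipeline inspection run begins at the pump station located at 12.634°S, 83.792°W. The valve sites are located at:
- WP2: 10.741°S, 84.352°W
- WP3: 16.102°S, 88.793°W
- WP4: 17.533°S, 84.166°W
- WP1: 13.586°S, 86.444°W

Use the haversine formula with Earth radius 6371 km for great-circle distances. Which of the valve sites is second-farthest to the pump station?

WP4

Distance to each, sorted:
WP3: 662.4 km
WP4: 546.2 km
WP1: 306.1 km
WP2: 219.1 km
The second-farthest is WP4 at 546.2 km.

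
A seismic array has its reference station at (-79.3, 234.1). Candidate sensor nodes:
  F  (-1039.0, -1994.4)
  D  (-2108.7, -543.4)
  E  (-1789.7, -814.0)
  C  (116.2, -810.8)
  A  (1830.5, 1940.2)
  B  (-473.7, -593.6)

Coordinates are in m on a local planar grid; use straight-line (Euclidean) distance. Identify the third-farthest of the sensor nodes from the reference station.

D

Distance to each, sorted:
A: 2560.9 m
F: 2426.4 m
D: 2173.2 m
E: 2006.0 m
C: 1063.0 m
B: 916.9 m
The third-farthest is D at 2173.2 m.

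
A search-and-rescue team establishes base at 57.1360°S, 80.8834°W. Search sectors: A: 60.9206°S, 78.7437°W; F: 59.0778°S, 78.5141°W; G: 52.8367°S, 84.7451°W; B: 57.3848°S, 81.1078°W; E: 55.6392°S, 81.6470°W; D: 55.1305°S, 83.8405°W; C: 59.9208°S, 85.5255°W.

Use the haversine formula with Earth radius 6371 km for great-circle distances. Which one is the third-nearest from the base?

Distance to each, sorted:
B: 30.8 km
E: 172.9 km
F: 256.9 km
D: 288.6 km
C: 410.3 km
A: 438.2 km
G: 537.6 km
The third-nearest is F at 256.9 km.

F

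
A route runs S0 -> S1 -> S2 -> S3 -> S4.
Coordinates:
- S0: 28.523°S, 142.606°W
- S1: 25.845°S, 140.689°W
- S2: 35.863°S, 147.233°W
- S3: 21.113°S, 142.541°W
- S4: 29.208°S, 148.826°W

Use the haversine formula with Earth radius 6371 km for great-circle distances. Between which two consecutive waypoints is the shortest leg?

Leg distances:
S0→S1: 353.0 km
S1→S2: 1276.3 km
S2→S3: 1702.4 km
S3→S4: 1099.6 km
The shortest leg is S0–S1 at 353.0 km.

S0–S1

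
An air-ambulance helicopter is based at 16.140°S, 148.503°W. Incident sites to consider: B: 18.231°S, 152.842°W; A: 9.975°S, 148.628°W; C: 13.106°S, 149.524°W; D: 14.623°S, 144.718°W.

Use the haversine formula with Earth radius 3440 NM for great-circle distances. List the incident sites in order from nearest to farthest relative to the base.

C, D, B, A

Distance from the base at 16.140°S, 148.503°W to each:
C 13.106°S, 149.524°W: 191.6 NM
D 14.623°S, 144.718°W: 237.3 NM
B 18.231°S, 152.842°W: 278.7 NM
A 9.975°S, 148.628°W: 370.2 NM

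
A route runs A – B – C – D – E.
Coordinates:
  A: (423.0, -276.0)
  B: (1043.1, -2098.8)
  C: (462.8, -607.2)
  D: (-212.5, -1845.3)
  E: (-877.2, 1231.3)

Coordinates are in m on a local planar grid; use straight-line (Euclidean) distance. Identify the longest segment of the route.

Leg distances:
A→B: 1925.4 m
B→C: 1600.5 m
C→D: 1410.3 m
D→E: 3147.6 m
The longest leg is D–E at 3147.6 m.

D–E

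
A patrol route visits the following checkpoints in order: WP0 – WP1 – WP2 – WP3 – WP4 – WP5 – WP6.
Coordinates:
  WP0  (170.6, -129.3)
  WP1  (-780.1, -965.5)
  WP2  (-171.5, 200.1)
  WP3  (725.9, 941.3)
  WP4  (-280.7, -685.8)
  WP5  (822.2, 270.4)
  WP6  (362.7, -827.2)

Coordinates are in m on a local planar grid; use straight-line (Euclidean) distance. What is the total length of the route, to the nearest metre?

8308 m

Leg distances:
WP0→WP1: 1266.1 m  (cumulative 1266.1 m)
WP1→WP2: 1314.9 m  (cumulative 2581.0 m)
WP2→WP3: 1163.9 m  (cumulative 3745.0 m)
WP3→WP4: 1913.3 m  (cumulative 5658.3 m)
WP4→WP5: 1459.7 m  (cumulative 7117.9 m)
WP5→WP6: 1189.9 m  (cumulative 8307.8 m)
Total route length ≈ 8308 m.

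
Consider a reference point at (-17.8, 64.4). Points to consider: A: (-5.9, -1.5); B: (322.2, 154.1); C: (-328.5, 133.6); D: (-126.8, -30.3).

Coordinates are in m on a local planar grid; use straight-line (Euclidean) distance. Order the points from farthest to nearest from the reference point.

Distances from the reference point:
B (322.2, 154.1): 351.6 m
C (-328.5, 133.6): 318.3 m
D (-126.8, -30.3): 144.4 m
A (-5.9, -1.5): 67.0 m

B, C, D, A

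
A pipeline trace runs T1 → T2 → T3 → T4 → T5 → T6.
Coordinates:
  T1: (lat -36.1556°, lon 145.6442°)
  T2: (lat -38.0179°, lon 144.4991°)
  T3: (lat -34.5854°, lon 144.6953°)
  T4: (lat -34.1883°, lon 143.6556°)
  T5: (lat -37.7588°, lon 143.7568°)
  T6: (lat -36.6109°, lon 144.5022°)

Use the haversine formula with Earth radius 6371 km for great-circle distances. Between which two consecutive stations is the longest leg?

T4–T5

Leg distances:
T1→T2: 230.6 km
T2→T3: 382.1 km
T3→T4: 105.1 km
T4→T5: 397.1 km
T5→T6: 143.7 km
The longest leg is T4–T5 at 397.1 km.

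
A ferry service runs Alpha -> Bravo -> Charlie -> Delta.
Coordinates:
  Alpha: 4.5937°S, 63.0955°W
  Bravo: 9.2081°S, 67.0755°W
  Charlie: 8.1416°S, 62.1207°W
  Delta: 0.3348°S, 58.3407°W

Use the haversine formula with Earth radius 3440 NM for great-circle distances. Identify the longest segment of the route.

Charlie–Delta

Leg distances:
Alpha→Bravo: 364.7 NM
Bravo→Charlie: 301.0 NM
Charlie→Delta: 520.4 NM
The longest leg is Charlie–Delta at 520.4 NM.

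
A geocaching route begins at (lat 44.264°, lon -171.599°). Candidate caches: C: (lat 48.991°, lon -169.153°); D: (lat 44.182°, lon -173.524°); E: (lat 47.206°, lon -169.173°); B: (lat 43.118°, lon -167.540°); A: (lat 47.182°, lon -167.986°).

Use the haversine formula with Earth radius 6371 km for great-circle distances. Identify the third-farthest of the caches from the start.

E

Distance to each, sorted:
C: 557.7 km
A: 428.8 km
E: 377.4 km
B: 350.3 km
D: 153.7 km
The third-farthest is E at 377.4 km.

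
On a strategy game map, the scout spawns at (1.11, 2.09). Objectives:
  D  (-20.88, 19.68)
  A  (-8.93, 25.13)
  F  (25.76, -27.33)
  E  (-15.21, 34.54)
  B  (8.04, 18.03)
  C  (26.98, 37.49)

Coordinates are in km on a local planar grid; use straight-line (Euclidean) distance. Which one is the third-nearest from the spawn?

D

Distance to each, sorted:
B: 17.4 km
A: 25.1 km
D: 28.2 km
E: 36.3 km
F: 38.4 km
C: 43.8 km
The third-nearest is D at 28.2 km.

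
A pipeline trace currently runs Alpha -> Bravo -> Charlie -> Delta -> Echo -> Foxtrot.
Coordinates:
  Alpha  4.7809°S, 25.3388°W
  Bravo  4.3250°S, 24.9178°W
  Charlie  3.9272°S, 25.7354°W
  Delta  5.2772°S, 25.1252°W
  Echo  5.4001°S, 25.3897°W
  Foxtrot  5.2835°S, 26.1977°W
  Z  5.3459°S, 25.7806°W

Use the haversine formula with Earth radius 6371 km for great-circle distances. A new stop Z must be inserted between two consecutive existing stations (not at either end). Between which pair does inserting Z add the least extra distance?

Added distance for inserting Z between each consecutive pair:
Alpha–Bravo: 159.1 km
Bravo–Charlie: 205.3 km
Charlie–Delta: 66.2 km
Delta–Echo: 84.3 km
Echo–Foxtrot: 0.0 km
Smallest added distance is 0.0 km, inserting between Echo and Foxtrot.

between Echo and Foxtrot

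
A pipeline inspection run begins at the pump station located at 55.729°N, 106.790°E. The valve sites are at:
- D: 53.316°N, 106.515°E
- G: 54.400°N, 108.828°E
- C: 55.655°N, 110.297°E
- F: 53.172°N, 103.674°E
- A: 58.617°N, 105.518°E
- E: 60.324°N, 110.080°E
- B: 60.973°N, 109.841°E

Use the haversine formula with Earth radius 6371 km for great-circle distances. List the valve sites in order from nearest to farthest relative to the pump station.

Distance from the pump station at 55.729°N, 106.790°E to each:
G 54.400°N, 108.828°E: 196.7 km
C 55.655°N, 110.297°E: 219.9 km
D 53.316°N, 106.515°E: 268.9 km
A 58.617°N, 105.518°E: 330.1 km
F 53.172°N, 103.674°E: 348.4 km
E 60.324°N, 110.080°E: 546.3 km
B 60.973°N, 109.841°E: 609.5 km

G, C, D, A, F, E, B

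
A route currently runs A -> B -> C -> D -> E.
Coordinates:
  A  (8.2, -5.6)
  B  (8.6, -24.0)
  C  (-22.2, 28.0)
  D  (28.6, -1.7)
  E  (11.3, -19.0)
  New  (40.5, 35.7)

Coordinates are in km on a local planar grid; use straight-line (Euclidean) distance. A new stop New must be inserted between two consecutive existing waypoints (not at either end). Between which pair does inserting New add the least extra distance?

between C and D

Added distance for inserting New between each consecutive pair:
A–B: 101.7 km
B–C: 70.4 km
C–D: 43.6 km
D–E: 76.8 km
Smallest added distance is 43.6 km, inserting between C and D.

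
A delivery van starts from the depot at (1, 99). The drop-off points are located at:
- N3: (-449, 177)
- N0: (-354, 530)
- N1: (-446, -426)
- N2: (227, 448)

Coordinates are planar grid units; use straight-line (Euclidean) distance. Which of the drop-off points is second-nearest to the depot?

N3

Distance to each, sorted:
N2: 415.8
N3: 456.7
N0: 558.4
N1: 689.5
The second-nearest is N3 at 456.7.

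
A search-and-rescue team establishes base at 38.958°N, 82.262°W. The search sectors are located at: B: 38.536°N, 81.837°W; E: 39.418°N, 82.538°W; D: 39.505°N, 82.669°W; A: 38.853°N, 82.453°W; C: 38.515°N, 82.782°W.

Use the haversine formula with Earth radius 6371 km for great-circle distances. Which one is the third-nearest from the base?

B

Distances from the base (38.958°N, 82.262°W):
A: 20.2 km
E: 56.4 km
B: 59.7 km
C: 66.8 km
D: 70.2 km
The third-nearest is B at 59.7 km.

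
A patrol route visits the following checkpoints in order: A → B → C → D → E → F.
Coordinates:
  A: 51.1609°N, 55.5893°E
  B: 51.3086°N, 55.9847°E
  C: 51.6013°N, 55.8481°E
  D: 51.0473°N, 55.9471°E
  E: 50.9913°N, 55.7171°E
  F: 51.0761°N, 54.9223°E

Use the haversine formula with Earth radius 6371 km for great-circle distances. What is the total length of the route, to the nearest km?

Leg distances:
A→B: 32.1 km  (cumulative 32.1 km)
B→C: 33.9 km  (cumulative 66.0 km)
C→D: 62.0 km  (cumulative 127.9 km)
D→E: 17.3 km  (cumulative 145.2 km)
E→F: 56.4 km  (cumulative 201.6 km)
Total route length ≈ 202 km.

202 km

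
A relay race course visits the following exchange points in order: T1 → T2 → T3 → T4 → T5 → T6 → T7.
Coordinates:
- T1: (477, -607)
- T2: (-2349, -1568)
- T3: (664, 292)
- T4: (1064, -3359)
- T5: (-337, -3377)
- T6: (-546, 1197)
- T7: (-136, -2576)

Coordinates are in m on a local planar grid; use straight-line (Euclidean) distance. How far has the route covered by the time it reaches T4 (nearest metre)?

10199 m

Leg distances:
T1→T2: 2984.9 m  (cumulative 2984.9 m)
T2→T3: 3540.9 m  (cumulative 6525.8 m)
T3→T4: 3672.8 m  (cumulative 10198.6 m)
Cumulative distance at T4 ≈ 10199 m.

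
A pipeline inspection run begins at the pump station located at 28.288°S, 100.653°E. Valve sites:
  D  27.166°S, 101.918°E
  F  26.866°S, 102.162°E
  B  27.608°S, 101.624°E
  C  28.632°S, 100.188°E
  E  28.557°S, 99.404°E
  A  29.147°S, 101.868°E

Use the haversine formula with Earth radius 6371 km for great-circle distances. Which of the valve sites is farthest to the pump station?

F

Distances from the pump station (28.288°S, 100.653°E):
F: 217.1 km
D: 176.3 km
A: 152.2 km
E: 125.8 km
B: 121.7 km
C: 59.4 km
The farthest is F at 217.1 km.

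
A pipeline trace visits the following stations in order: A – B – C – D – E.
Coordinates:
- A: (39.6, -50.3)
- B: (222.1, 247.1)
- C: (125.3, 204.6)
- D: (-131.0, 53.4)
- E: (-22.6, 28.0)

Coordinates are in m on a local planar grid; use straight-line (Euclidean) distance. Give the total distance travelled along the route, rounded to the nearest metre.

Leg distances:
A→B: 348.9 m  (cumulative 348.9 m)
B→C: 105.7 m  (cumulative 454.7 m)
C→D: 297.6 m  (cumulative 752.2 m)
D→E: 111.3 m  (cumulative 863.6 m)
Total route length ≈ 864 m.

864 m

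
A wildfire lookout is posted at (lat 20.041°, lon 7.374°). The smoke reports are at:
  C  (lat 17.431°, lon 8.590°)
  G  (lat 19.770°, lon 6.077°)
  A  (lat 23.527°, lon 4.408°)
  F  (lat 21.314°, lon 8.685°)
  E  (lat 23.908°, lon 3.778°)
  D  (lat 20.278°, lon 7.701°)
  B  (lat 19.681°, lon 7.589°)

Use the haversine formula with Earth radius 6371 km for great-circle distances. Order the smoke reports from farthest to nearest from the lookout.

E, A, C, F, G, B, D

Distance from the lookout at (lat 20.041°, lon 7.374°) to each:
E (lat 23.908°, lon 3.778°): 567.7 km
A (lat 23.527°, lon 4.408°): 494.0 km
C (lat 17.431°, lon 8.590°): 317.2 km
F (lat 21.314°, lon 8.685°): 196.6 km
G (lat 19.770°, lon 6.077°): 138.9 km
B (lat 19.681°, lon 7.589°): 45.9 km
D (lat 20.278°, lon 7.701°): 43.1 km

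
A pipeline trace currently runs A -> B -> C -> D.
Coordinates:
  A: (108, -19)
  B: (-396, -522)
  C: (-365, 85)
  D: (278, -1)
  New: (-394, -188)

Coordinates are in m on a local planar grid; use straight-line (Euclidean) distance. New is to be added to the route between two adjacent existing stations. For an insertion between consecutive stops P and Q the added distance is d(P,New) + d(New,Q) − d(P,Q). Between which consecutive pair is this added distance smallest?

Added distance for inserting New between each consecutive pair:
A–B: 151.6 m
B–C: 0.8 m
C–D: 323.3 m
Smallest added distance is 0.8 m, inserting between B and C.

between B and C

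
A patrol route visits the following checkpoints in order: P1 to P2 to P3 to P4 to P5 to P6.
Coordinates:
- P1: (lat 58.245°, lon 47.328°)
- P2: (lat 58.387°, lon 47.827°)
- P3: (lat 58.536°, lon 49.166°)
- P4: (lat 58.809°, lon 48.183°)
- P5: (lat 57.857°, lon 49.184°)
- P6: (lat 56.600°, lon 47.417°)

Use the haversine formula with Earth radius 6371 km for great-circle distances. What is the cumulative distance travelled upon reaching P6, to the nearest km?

474 km

Leg distances:
P1→P2: 33.1 km  (cumulative 33.1 km)
P2→P3: 79.6 km  (cumulative 112.8 km)
P3→P4: 64.4 km  (cumulative 177.2 km)
P4→P5: 120.9 km  (cumulative 298.1 km)
P5→P6: 175.6 km  (cumulative 473.7 km)
Cumulative distance at P6 ≈ 474 km.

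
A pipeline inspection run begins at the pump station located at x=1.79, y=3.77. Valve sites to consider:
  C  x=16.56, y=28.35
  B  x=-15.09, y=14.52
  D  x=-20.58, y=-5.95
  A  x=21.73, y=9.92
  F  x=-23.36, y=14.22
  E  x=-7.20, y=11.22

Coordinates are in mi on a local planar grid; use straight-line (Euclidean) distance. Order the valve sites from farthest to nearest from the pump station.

Computing each straight-line distance from x=1.79, y=3.77:
C x=16.56, y=28.35: 28.7 mi
F x=-23.36, y=14.22: 27.2 mi
D x=-20.58, y=-5.95: 24.4 mi
A x=21.73, y=9.92: 20.9 mi
B x=-15.09, y=14.52: 20.0 mi
E x=-7.20, y=11.22: 11.7 mi

C, F, D, A, B, E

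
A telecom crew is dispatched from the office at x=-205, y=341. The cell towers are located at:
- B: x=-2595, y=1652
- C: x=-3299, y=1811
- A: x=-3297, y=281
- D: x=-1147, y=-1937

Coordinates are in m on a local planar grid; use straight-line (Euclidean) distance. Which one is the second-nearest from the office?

B

Distances from the office (x=-205, y=341):
D: 2465.1 m
B: 2726.0 m
A: 3092.6 m
C: 3425.5 m
The second-nearest is B at 2726.0 m.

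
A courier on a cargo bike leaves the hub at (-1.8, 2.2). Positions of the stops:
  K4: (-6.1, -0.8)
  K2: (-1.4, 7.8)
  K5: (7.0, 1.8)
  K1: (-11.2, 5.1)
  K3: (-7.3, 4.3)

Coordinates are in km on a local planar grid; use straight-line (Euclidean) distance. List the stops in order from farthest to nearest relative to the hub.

Distances from the hub:
K1 (-11.2, 5.1): 9.8 km
K5 (7.0, 1.8): 8.8 km
K3 (-7.3, 4.3): 5.9 km
K2 (-1.4, 7.8): 5.6 km
K4 (-6.1, -0.8): 5.2 km

K1, K5, K3, K2, K4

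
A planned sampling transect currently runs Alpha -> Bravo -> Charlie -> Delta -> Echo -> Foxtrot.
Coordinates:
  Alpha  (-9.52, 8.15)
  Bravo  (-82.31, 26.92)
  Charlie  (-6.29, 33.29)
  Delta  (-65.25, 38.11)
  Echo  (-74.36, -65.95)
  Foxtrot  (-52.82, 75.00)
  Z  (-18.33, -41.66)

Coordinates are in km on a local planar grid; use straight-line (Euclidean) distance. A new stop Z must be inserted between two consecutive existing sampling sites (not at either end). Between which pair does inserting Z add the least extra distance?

Added distance for inserting Z between each consecutive pair:
Alpha–Bravo: 69.2 km
Bravo–Charlie: 93.4 km
Charlie–Delta: 109.3 km
Delta–Echo: 49.2 km
Echo–Foxtrot: 40.1 km
Smallest added distance is 40.1 km, inserting between Echo and Foxtrot.

between Echo and Foxtrot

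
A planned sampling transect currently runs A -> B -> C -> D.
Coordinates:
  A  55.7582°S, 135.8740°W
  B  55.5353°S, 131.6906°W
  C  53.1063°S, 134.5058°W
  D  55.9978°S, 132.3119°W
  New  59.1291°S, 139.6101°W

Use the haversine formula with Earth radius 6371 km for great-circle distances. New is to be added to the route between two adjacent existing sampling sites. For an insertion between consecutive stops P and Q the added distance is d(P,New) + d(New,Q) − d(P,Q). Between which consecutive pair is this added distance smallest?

Added distance for inserting New between each consecutive pair:
A–B: 792.9 km
B–C: 1034.5 km
C–D: 945.8 km
Smallest added distance is 792.9 km, inserting between A and B.

between A and B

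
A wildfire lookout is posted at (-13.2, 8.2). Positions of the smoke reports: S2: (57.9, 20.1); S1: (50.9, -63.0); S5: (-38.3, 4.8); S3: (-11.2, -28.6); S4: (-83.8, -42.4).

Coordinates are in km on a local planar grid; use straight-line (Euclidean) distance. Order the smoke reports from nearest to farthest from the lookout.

S5, S3, S2, S4, S1

Computing each straight-line distance from (-13.2, 8.2):
S5 (-38.3, 4.8): 25.3 km
S3 (-11.2, -28.6): 36.9 km
S2 (57.9, 20.1): 72.1 km
S4 (-83.8, -42.4): 86.9 km
S1 (50.9, -63.0): 95.8 km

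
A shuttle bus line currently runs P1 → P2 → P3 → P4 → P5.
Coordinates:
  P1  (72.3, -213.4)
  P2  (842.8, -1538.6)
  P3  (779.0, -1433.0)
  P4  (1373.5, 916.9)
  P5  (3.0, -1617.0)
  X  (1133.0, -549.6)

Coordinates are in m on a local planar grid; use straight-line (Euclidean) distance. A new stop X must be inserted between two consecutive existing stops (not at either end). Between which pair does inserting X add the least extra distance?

Added distance for inserting X between each consecutive pair:
P1–P2: 610.5 m
P2–P3: 1859.0 m
P3–P4: 13.8 m
P4–P5: 159.7 m
Smallest added distance is 13.8 m, inserting between P3 and P4.

between P3 and P4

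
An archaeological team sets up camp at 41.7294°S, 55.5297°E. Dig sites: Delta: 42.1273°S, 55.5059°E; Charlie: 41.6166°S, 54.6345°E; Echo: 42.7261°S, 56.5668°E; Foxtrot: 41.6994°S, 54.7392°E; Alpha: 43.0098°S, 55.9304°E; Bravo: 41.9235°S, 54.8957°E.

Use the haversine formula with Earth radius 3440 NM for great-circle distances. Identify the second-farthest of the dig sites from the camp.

Echo

Distance to each, sorted:
Alpha: 78.9 NM
Echo: 75.5 NM
Charlie: 40.7 NM
Foxtrot: 35.5 NM
Bravo: 30.7 NM
Delta: 23.9 NM
The second-farthest is Echo at 75.5 NM.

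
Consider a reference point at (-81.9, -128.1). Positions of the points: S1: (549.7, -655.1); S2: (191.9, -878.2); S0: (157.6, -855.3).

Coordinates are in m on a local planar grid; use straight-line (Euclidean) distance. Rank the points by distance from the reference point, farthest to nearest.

S1, S2, S0

Computing each straight-line distance from (-81.9, -128.1):
S1 (549.7, -655.1): 822.6 m
S2 (191.9, -878.2): 798.5 m
S0 (157.6, -855.3): 765.6 m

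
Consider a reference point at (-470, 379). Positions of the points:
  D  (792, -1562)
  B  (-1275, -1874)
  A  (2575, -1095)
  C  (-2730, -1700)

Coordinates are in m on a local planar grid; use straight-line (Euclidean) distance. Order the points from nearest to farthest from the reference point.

Computing each straight-line distance from (-470, 379):
D (792, -1562): 2315.2 m
B (-1275, -1874): 2392.5 m
C (-2730, -1700): 3070.8 m
A (2575, -1095): 3383.0 m

D, B, C, A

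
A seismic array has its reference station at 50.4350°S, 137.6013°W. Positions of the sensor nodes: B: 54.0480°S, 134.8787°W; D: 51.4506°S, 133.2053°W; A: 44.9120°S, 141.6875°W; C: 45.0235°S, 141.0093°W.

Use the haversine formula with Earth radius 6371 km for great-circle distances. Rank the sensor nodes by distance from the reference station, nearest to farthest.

D, B, C, A

Computing each great-circle distance from 50.4350°S, 137.6013°W:
D 51.4506°S, 133.2053°W: 328.0 km
B 54.0480°S, 134.8787°W: 442.4 km
C 45.0235°S, 141.0093°W: 653.3 km
A 44.9120°S, 141.6875°W: 685.9 km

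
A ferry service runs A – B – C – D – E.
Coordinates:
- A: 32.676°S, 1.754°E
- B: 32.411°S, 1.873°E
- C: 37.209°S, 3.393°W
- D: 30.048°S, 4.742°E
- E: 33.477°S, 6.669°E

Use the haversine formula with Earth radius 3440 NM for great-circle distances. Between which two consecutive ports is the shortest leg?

Leg distances:
A→B: 17.0 NM
B→C: 387.6 NM
C→D: 591.3 NM
D→E: 228.2 NM
The shortest leg is A–B at 17.0 NM.

A–B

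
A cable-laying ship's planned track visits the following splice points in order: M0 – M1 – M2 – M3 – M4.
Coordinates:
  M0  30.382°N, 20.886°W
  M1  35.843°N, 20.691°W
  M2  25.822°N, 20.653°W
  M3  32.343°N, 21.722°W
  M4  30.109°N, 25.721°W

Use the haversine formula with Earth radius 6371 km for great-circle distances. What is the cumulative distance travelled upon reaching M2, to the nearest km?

Leg distances:
M0→M1: 607.5 km  (cumulative 607.5 km)
M1→M2: 1114.3 km  (cumulative 1721.8 km)
Cumulative distance at M2 ≈ 1722 km.

1722 km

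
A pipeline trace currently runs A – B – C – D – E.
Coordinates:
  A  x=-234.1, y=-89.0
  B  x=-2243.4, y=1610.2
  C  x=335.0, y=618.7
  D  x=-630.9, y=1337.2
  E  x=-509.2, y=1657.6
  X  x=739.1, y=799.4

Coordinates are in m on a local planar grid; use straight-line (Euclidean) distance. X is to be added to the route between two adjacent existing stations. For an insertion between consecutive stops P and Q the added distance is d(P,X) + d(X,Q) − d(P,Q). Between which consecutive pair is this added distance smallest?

Added distance for inserting X between each consecutive pair:
A–B: 1777.0 m
B–C: 770.9 m
C–D: 710.6 m
D–E: 2643.9 m
Smallest added distance is 710.6 m, inserting between C and D.

between C and D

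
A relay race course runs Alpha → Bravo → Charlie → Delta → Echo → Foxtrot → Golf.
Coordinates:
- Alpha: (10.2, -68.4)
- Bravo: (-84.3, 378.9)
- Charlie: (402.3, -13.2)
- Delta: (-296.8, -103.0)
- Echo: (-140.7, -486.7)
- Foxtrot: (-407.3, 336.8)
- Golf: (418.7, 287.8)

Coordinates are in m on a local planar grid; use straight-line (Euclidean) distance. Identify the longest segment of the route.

Leg distances:
Alpha→Bravo: 457.2 m
Bravo→Charlie: 624.9 m
Charlie→Delta: 704.8 m
Delta→Echo: 414.2 m
Echo→Foxtrot: 865.6 m
Foxtrot→Golf: 827.5 m
The longest leg is Echo–Foxtrot at 865.6 m.

Echo–Foxtrot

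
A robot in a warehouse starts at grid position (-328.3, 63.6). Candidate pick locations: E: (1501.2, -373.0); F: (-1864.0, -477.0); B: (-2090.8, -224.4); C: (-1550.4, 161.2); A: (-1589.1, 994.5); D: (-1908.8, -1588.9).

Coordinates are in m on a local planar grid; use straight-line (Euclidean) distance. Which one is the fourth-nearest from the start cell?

B

Distances from the start cell ((-328.3, 63.6)):
C: 1226.0 m
A: 1567.2 m
F: 1628.1 m
B: 1785.9 m
E: 1880.9 m
D: 2286.6 m
The fourth-nearest is B at 1785.9 m.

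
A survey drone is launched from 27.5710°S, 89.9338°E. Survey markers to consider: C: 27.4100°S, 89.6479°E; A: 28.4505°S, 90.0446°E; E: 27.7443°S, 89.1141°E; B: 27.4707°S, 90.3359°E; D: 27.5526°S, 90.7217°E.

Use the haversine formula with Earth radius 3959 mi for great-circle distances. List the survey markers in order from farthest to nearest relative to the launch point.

A, E, D, B, C

Computing each great-circle distance from 27.5710°S, 89.9338°E:
A 28.4505°S, 90.0446°E: 61.1 mi
E 27.7443°S, 89.1141°E: 51.6 mi
D 27.5526°S, 90.7217°E: 48.3 mi
B 27.4707°S, 90.3359°E: 25.6 mi
C 27.4100°S, 89.6479°E: 20.8 mi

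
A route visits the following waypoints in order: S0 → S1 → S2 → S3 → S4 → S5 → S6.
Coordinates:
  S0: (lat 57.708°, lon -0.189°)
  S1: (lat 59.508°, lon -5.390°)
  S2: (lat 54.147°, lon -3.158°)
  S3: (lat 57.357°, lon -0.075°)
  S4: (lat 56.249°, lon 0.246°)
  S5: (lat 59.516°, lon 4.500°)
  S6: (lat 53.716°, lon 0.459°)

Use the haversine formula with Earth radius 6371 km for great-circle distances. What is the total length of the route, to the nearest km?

2635 km

Leg distances:
S0→S1: 361.5 km  (cumulative 361.5 km)
S1→S2: 611.3 km  (cumulative 972.8 km)
S2→S3: 405.6 km  (cumulative 1378.5 km)
S3→S4: 124.7 km  (cumulative 1503.2 km)
S4→S5: 441.6 km  (cumulative 1944.8 km)
S5→S6: 690.4 km  (cumulative 2635.2 km)
Total route length ≈ 2635 km.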